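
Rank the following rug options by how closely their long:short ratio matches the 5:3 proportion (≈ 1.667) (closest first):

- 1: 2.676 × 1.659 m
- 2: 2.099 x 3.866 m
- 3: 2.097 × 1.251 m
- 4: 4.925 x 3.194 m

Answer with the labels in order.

Ratios: 1 = 2.676 / 1.659 ≈ 1.613; 2 = 3.866 / 2.099 ≈ 1.842; 3 = 2.097 / 1.251 ≈ 1.676; 4 = 4.925 / 3.194 ≈ 1.542.
|Δ from 1.667|: 1 0.054; 2 0.175; 3 0.009; 4 0.125.

3, 1, 4, 2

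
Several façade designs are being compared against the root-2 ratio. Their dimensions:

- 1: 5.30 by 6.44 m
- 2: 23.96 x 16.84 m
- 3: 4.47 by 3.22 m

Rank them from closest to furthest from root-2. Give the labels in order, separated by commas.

2, 3, 1

Ratios: 1 = 6.44 / 5.30 ≈ 1.215; 2 = 23.96 / 16.84 ≈ 1.423; 3 = 4.47 / 3.22 ≈ 1.388.
|Δ from 1.414|: 1 0.199; 2 0.009; 3 0.026.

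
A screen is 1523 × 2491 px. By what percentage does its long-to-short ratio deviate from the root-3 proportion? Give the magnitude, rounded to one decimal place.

5.6%

Ratio = 2491 / 1523 ≈ 1.6356.
Ideal root-3 ≈ 1.7321. |1.6356 − 1.7321| / 1.7321 ≈ 5.57% → 5.6%.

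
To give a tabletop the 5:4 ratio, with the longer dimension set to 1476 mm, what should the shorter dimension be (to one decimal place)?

5:4 = 1.25000.
Shorter side = 1476 ÷ 1.25000 ≈ 1180.800 → 1180.8 mm.

1180.8 mm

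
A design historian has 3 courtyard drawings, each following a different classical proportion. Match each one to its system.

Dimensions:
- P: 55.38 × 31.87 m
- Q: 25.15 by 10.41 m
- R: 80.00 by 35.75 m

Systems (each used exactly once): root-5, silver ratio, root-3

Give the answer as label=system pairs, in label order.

P = 55.38/31.87 ≈ 1.738 → root-3 (1.732)
Q = 25.15/10.41 ≈ 2.416 → silver ratio (2.414)
R = 80.00/35.75 ≈ 2.238 → root-5 (2.236)

P=root-3, Q=silver ratio, R=root-5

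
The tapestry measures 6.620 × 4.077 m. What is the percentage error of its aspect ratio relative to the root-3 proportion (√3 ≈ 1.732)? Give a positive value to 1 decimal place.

6.3%

Ratio = 6.620 / 4.077 ≈ 1.6237.
Ideal root-3 ≈ 1.7321. |1.6237 − 1.7321| / 1.7321 ≈ 6.26% → 6.3%.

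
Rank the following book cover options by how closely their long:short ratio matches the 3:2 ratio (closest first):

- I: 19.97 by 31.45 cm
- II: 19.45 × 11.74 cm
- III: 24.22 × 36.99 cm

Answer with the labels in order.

III, I, II

Ratios: I = 31.45 / 19.97 ≈ 1.575; II = 19.45 / 11.74 ≈ 1.657; III = 36.99 / 24.22 ≈ 1.527.
|Δ from 1.500|: I 0.075; II 0.157; III 0.027.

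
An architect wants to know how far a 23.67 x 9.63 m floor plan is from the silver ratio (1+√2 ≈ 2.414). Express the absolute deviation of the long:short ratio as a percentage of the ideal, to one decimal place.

Ratio = 23.67 / 9.63 ≈ 2.4579.
Ideal silver ratio ≈ 2.4142. |2.4579 − 2.4142| / 2.4142 ≈ 1.81% → 1.8%.

1.8%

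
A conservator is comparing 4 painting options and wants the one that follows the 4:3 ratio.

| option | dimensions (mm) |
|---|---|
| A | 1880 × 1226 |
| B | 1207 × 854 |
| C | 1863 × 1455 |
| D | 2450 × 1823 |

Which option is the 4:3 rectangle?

Target 4:3 ≈ 1.333.
A: 1.533 (Δ0.200)  B: 1.413 (Δ0.080)  C: 1.280 (Δ0.053)  D: 1.344 (Δ0.011)

D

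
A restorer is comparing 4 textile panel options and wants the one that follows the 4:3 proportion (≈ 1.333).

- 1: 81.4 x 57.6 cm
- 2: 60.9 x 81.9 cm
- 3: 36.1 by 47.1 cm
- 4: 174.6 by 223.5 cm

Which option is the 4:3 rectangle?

Ratios (long/short): 1 ≈ 1.413; 2 ≈ 1.345; 3 ≈ 1.305; 4 ≈ 1.280.
4:3 ≈ 1.333; option 2 is nearest (Δ 0.012).

2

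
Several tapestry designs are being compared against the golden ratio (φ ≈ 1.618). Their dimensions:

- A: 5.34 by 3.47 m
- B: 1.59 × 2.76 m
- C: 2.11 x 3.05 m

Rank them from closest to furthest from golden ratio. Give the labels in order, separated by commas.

A, B, C

Ratios: A = 5.34 / 3.47 ≈ 1.539; B = 2.76 / 1.59 ≈ 1.736; C = 3.05 / 2.11 ≈ 1.445.
|Δ from 1.618|: A 0.079; B 0.118; C 0.173.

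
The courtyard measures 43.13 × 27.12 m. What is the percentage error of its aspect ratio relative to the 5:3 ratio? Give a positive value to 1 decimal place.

4.6%

Ratio = 43.13 / 27.12 ≈ 1.5903.
Ideal 5:3 ≈ 1.6667. |1.5903 − 1.6667| / 1.6667 ≈ 4.58% → 4.6%.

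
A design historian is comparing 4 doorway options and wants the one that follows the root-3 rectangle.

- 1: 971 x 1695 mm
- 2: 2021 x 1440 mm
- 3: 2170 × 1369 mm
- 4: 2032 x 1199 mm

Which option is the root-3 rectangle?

Target root-3 ≈ 1.732.
1: 1.746 (Δ0.014)  2: 1.403 (Δ0.329)  3: 1.585 (Δ0.147)  4: 1.695 (Δ0.037)

1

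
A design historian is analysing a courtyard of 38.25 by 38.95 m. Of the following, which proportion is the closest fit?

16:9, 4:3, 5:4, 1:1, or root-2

Ratio = 38.95 / 38.25 ≈ 1.018.
Distances: 16:9 1.778 (Δ 0.760); 4:3 1.333 (Δ 0.315); 5:4 1.250 (Δ 0.232); 1:1 1.000 (Δ 0.018); root-2 1.414 (Δ 0.396).

1:1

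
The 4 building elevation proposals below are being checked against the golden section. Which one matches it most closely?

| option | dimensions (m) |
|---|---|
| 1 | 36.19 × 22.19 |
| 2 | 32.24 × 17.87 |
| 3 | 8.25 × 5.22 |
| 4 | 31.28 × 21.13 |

Target golden ratio ≈ 1.618.
1: 1.631 (Δ0.013)  2: 1.804 (Δ0.186)  3: 1.580 (Δ0.038)  4: 1.480 (Δ0.138)

1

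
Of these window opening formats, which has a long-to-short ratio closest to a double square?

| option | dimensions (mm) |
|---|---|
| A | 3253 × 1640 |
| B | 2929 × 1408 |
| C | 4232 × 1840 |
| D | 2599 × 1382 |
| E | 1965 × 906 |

Target 2:1 ≈ 2.000.
A: 1.984 (Δ0.016)  B: 2.080 (Δ0.080)  C: 2.300 (Δ0.300)  D: 1.881 (Δ0.119)  E: 2.169 (Δ0.169)

A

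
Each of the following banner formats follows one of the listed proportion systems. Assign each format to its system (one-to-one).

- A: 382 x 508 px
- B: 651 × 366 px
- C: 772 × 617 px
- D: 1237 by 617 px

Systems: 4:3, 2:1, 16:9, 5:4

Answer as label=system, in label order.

A = 508/382 ≈ 1.330 → 4:3 (1.333)
B = 651/366 ≈ 1.779 → 16:9 (1.778)
C = 772/617 ≈ 1.251 → 5:4 (1.250)
D = 1237/617 ≈ 2.005 → 2:1 (2.000)

A=4:3, B=16:9, C=5:4, D=2:1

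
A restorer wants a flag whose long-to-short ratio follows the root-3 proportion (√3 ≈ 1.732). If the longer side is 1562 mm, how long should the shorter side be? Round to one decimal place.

901.8 mm

root-3 ≈ 1.73205.
Shorter side = 1562 ÷ 1.73205 ≈ 901.822 → 901.8 mm.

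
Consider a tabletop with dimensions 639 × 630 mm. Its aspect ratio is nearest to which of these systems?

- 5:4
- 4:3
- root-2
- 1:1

639/630 ≈ 1.014. Nearest candidates are 1:1 (1.000, off by 0.014) and 5:4 (1.250, off by 0.236).

1:1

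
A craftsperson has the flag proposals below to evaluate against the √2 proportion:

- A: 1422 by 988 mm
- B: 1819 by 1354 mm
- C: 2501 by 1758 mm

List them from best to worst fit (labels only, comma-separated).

C, A, B

A: 1422/988 ≈ 1.439 → |1.439 − 1.414| = 0.025
B: 1819/1354 ≈ 1.343 → |1.343 − 1.414| = 0.071
C: 2501/1758 ≈ 1.423 → |1.423 − 1.414| = 0.009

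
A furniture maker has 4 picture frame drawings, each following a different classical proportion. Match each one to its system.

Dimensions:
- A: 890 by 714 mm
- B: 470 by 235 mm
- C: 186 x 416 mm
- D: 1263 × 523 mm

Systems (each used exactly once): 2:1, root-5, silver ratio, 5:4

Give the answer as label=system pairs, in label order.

Ratios: A ≈ 1.246; B ≈ 2.000; C ≈ 2.237; D ≈ 2.415.
Targets: 2:1 ≈ 2.000; root-5 ≈ 2.236; silver ratio ≈ 2.414; 5:4 ≈ 1.250.

A=5:4, B=2:1, C=root-5, D=silver ratio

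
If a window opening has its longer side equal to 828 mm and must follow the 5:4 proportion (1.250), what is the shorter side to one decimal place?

662.4 mm

5:4 = 1.25000.
Shorter side = 828 ÷ 1.25000 ≈ 662.400 → 662.4 mm.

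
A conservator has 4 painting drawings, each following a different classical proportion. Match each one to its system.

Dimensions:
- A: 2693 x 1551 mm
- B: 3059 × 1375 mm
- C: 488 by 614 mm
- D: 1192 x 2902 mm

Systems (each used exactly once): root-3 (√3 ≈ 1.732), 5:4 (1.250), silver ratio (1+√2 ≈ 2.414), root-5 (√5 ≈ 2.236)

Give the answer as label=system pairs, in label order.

Ratios: A ≈ 1.736; B ≈ 2.225; C ≈ 1.258; D ≈ 2.435.
Targets: root-3 ≈ 1.732; 5:4 ≈ 1.250; silver ratio ≈ 2.414; root-5 ≈ 2.236.

A=root-3, B=root-5, C=5:4, D=silver ratio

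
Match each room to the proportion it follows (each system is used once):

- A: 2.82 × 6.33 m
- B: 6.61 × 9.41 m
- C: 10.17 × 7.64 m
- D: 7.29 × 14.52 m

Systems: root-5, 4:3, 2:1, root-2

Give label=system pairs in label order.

A=root-5, B=root-2, C=4:3, D=2:1

Ratios: A ≈ 2.245; B ≈ 1.424; C ≈ 1.331; D ≈ 1.992.
Targets: root-5 ≈ 2.236; 4:3 ≈ 1.333; 2:1 ≈ 2.000; root-2 ≈ 1.414.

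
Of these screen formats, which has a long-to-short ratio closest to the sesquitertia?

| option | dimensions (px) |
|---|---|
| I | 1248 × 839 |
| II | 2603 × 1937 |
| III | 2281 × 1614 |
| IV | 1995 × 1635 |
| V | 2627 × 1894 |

II

Ratios (long/short): I ≈ 1.487; II ≈ 1.344; III ≈ 1.413; IV ≈ 1.220; V ≈ 1.387.
4:3 ≈ 1.333; option II is nearest (Δ 0.011).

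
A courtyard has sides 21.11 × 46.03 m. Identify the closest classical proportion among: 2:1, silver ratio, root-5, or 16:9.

root-5

Ratio = 46.03 / 21.11 ≈ 2.180.
Distances: 2:1 2.000 (Δ 0.180); silver ratio 2.414 (Δ 0.234); root-5 2.236 (Δ 0.056); 16:9 1.778 (Δ 0.402).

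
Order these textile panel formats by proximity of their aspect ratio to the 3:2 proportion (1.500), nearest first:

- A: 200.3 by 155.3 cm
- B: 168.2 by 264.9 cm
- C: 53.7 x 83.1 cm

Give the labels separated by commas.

C, B, A

Ratios: A = 200.3 / 155.3 ≈ 1.290; B = 264.9 / 168.2 ≈ 1.575; C = 83.1 / 53.7 ≈ 1.547.
|Δ from 1.500|: A 0.210; B 0.075; C 0.047.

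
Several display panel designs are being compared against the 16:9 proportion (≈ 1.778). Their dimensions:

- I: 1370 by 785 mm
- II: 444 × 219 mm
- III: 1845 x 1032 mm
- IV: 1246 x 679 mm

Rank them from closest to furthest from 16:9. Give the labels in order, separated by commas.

Ratios: I = 1370 / 785 ≈ 1.745; II = 444 / 219 ≈ 2.027; III = 1845 / 1032 ≈ 1.788; IV = 1246 / 679 ≈ 1.835.
|Δ from 1.778|: I 0.033; II 0.249; III 0.010; IV 0.057.

III, I, IV, II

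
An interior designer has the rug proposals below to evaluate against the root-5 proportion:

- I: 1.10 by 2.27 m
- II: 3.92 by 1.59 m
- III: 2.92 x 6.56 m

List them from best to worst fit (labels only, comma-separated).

III, I, II

Ratios: I = 2.27 / 1.10 ≈ 2.064; II = 3.92 / 1.59 ≈ 2.465; III = 6.56 / 2.92 ≈ 2.247.
|Δ from 2.236|: I 0.172; II 0.229; III 0.011.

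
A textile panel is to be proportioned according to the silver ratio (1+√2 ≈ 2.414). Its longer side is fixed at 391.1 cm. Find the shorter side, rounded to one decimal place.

162.0 cm

silver ratio ≈ 2.41421.
Shorter side = 391.1 ÷ 2.41421 ≈ 161.999 → 162.0 cm.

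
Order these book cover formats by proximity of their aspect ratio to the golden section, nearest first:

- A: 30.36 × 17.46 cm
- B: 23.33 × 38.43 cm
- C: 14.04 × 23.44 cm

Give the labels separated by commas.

B, C, A

Ratios: A = 30.36 / 17.46 ≈ 1.739; B = 38.43 / 23.33 ≈ 1.647; C = 23.44 / 14.04 ≈ 1.670.
|Δ from 1.618|: A 0.121; B 0.029; C 0.052.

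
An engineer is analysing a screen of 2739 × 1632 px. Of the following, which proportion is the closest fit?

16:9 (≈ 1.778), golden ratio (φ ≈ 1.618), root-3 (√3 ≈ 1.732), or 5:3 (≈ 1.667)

2739/1632 ≈ 1.678. Nearest candidates are 5:3 (1.667, off by 0.011) and root-3 (1.732, off by 0.054).

5:3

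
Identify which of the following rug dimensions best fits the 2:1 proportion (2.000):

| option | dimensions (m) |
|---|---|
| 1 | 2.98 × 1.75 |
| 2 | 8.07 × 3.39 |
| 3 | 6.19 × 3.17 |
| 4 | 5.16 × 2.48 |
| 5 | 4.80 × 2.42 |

Target 2:1 ≈ 2.000.
1: 1.703 (Δ0.297)  2: 2.381 (Δ0.381)  3: 1.953 (Δ0.047)  4: 2.081 (Δ0.081)  5: 1.983 (Δ0.017)

5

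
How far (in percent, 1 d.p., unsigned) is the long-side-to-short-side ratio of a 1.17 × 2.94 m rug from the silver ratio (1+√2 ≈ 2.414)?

4.1%

Ratio = 2.94 / 1.17 ≈ 2.5128.
Ideal silver ratio ≈ 2.4142. |2.5128 − 2.4142| / 2.4142 ≈ 4.08% → 4.1%.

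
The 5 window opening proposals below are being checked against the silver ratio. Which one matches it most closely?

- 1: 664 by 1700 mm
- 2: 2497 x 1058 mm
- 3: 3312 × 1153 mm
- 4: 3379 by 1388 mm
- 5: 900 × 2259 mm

Ratios (long/short): 1 ≈ 2.560; 2 ≈ 2.360; 3 ≈ 2.873; 4 ≈ 2.434; 5 ≈ 2.510.
silver ratio ≈ 2.414; option 4 is nearest (Δ 0.020).

4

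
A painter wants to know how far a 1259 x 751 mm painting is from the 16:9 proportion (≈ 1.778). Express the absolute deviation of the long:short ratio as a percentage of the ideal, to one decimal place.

5.7%

Ratio = 1259 / 751 ≈ 1.6764.
Ideal 16:9 ≈ 1.7778. |1.6764 − 1.7778| / 1.7778 ≈ 5.70% → 5.7%.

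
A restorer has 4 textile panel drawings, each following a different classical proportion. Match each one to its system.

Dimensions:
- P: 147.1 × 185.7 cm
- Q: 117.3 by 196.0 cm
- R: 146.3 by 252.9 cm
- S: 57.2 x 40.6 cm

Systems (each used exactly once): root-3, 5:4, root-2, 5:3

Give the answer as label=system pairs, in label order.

P=5:4, Q=5:3, R=root-3, S=root-2

P = 185.7/147.1 ≈ 1.262 → 5:4 (1.250)
Q = 196.0/117.3 ≈ 1.671 → 5:3 (1.667)
R = 252.9/146.3 ≈ 1.729 → root-3 (1.732)
S = 57.2/40.6 ≈ 1.409 → root-2 (1.414)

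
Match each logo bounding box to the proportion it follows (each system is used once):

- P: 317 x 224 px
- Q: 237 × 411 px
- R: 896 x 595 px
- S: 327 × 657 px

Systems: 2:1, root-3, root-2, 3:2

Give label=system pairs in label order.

P = 317/224 ≈ 1.415 → root-2 (1.414)
Q = 411/237 ≈ 1.734 → root-3 (1.732)
R = 896/595 ≈ 1.506 → 3:2 (1.500)
S = 657/327 ≈ 2.009 → 2:1 (2.000)

P=root-2, Q=root-3, R=3:2, S=2:1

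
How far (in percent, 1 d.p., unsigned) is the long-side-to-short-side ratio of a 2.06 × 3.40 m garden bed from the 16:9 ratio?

7.2%

Ratio = 3.40 / 2.06 ≈ 1.6505.
Ideal 16:9 ≈ 1.7778. |1.6505 − 1.7778| / 1.7778 ≈ 7.16% → 7.2%.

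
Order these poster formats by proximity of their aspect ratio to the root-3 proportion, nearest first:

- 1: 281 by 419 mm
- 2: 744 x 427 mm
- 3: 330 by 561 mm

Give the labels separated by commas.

Ratios: 1 = 419 / 281 ≈ 1.491; 2 = 744 / 427 ≈ 1.742; 3 = 561 / 330 ≈ 1.700.
|Δ from 1.732|: 1 0.241; 2 0.010; 3 0.032.

2, 3, 1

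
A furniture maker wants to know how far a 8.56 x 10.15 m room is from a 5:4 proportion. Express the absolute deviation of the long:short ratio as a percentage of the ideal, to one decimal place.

5.1%

Ratio = 10.15 / 8.56 ≈ 1.1857.
Ideal 5:4 = 1.2500. |1.1857 − 1.2500| / 1.2500 ≈ 5.14% → 5.1%.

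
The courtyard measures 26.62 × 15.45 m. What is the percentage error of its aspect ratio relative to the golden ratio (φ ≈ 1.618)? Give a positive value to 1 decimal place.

6.5%

Ratio = 26.62 / 15.45 ≈ 1.7230.
Ideal golden ratio ≈ 1.6180. |1.7230 − 1.6180| / 1.6180 ≈ 6.49% → 6.5%.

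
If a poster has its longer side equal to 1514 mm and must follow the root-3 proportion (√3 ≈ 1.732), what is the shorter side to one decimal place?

root-3 ≈ 1.73205.
Shorter side = 1514 ÷ 1.73205 ≈ 874.109 → 874.1 mm.

874.1 mm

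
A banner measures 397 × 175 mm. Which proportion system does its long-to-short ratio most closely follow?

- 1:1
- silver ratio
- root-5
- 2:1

Ratio = 397 / 175 ≈ 2.269.
Distances: 1:1 1.000 (Δ 1.269); silver ratio 2.414 (Δ 0.145); root-5 2.236 (Δ 0.033); 2:1 2.000 (Δ 0.269).

root-5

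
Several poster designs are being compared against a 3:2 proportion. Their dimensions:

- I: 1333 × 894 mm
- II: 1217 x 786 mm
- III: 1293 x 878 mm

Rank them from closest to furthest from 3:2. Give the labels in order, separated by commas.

Ratios: I = 1333 / 894 ≈ 1.491; II = 1217 / 786 ≈ 1.548; III = 1293 / 878 ≈ 1.473.
|Δ from 1.500|: I 0.009; II 0.048; III 0.027.

I, III, II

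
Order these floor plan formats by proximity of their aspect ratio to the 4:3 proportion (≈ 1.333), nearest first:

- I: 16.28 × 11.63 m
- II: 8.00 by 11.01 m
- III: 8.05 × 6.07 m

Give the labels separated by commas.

Ratios: I = 16.28 / 11.63 ≈ 1.400; II = 11.01 / 8.00 ≈ 1.376; III = 8.05 / 6.07 ≈ 1.326.
|Δ from 1.333|: I 0.067; II 0.043; III 0.007.

III, II, I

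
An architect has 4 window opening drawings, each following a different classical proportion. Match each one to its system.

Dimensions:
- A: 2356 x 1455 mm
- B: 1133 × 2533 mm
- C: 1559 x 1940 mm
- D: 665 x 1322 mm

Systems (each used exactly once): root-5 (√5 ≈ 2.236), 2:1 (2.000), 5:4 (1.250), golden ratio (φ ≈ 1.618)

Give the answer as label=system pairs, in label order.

A=golden ratio, B=root-5, C=5:4, D=2:1

A = 2356/1455 ≈ 1.619 → golden ratio (1.618)
B = 2533/1133 ≈ 2.236 → root-5 (2.236)
C = 1940/1559 ≈ 1.244 → 5:4 (1.250)
D = 1322/665 ≈ 1.988 → 2:1 (2.000)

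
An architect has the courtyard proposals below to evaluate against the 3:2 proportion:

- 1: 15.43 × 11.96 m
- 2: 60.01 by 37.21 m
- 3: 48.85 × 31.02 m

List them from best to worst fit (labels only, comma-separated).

Ratios: 1 = 15.43 / 11.96 ≈ 1.290; 2 = 60.01 / 37.21 ≈ 1.613; 3 = 48.85 / 31.02 ≈ 1.575.
|Δ from 1.500|: 1 0.210; 2 0.113; 3 0.075.

3, 2, 1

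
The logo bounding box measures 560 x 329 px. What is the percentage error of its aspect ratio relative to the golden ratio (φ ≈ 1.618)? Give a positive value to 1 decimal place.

5.2%

Ratio = 560 / 329 ≈ 1.7021.
Ideal golden ratio ≈ 1.6180. |1.7021 − 1.6180| / 1.6180 ≈ 5.20% → 5.2%.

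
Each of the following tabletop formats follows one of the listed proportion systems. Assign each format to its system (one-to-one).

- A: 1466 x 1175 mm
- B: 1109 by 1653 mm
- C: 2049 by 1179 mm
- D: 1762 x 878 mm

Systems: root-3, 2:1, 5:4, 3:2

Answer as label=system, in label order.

A = 1466/1175 ≈ 1.248 → 5:4 (1.250)
B = 1653/1109 ≈ 1.491 → 3:2 (1.500)
C = 2049/1179 ≈ 1.738 → root-3 (1.732)
D = 1762/878 ≈ 2.007 → 2:1 (2.000)

A=5:4, B=3:2, C=root-3, D=2:1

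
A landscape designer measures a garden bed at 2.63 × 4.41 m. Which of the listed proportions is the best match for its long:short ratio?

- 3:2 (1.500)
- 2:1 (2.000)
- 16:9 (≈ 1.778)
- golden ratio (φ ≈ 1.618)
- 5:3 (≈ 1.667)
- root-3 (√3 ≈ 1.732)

Ratio = 4.41 / 2.63 ≈ 1.677.
Distances: 3:2 1.500 (Δ 0.177); 2:1 2.000 (Δ 0.323); 16:9 1.778 (Δ 0.101); golden ratio 1.618 (Δ 0.059); 5:3 1.667 (Δ 0.010); root-3 1.732 (Δ 0.055).

5:3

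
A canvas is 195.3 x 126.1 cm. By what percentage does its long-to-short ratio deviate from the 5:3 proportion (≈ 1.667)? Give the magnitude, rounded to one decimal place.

Ratio = 195.3 / 126.1 ≈ 1.5488.
Ideal 5:3 ≈ 1.6667. |1.5488 − 1.6667| / 1.6667 ≈ 7.07% → 7.1%.

7.1%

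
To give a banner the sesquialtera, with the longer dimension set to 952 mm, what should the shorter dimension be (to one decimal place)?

634.7 mm

3:2 = 1.50000.
Shorter side = 952 ÷ 1.50000 ≈ 634.667 → 634.7 mm.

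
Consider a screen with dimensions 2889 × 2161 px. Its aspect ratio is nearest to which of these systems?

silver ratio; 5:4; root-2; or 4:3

Ratio = 2889 / 2161 ≈ 1.337.
Distances: silver ratio 2.414 (Δ 1.077); 5:4 1.250 (Δ 0.087); root-2 1.414 (Δ 0.077); 4:3 1.333 (Δ 0.004).

4:3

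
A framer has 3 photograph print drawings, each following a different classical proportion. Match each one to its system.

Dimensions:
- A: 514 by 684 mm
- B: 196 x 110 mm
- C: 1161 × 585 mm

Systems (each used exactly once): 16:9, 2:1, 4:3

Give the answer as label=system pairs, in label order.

Ratios: A ≈ 1.331; B ≈ 1.782; C ≈ 1.985.
Targets: 16:9 ≈ 1.778; 2:1 ≈ 2.000; 4:3 ≈ 1.333.

A=4:3, B=16:9, C=2:1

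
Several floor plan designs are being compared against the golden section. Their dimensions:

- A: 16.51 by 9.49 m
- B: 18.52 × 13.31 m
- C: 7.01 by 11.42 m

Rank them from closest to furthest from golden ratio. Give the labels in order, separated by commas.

C, A, B

Ratios: A = 16.51 / 9.49 ≈ 1.740; B = 18.52 / 13.31 ≈ 1.391; C = 11.42 / 7.01 ≈ 1.629.
|Δ from 1.618|: A 0.122; B 0.227; C 0.011.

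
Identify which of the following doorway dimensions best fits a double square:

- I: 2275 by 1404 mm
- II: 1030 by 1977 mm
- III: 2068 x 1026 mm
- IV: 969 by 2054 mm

Target 2:1 ≈ 2.000.
I: 1.620 (Δ0.380)  II: 1.919 (Δ0.081)  III: 2.016 (Δ0.016)  IV: 2.120 (Δ0.120)

III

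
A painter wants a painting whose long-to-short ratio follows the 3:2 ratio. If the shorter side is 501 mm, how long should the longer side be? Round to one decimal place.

3:2 = 1.50000.
Longer side = 501 × 1.50000 ≈ 751.500 → 751.5 mm.

751.5 mm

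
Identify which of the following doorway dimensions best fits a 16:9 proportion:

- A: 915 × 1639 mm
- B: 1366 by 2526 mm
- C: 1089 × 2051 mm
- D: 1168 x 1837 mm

Target 16:9 ≈ 1.778.
A: 1.791 (Δ0.013)  B: 1.849 (Δ0.071)  C: 1.883 (Δ0.105)  D: 1.573 (Δ0.205)

A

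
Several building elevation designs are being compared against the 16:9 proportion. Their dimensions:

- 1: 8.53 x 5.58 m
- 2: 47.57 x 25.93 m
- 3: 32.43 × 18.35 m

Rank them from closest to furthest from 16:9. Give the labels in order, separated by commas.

1: 8.53/5.58 ≈ 1.529 → |1.529 − 1.778| = 0.249
2: 47.57/25.93 ≈ 1.835 → |1.835 − 1.778| = 0.057
3: 32.43/18.35 ≈ 1.767 → |1.767 − 1.778| = 0.011

3, 2, 1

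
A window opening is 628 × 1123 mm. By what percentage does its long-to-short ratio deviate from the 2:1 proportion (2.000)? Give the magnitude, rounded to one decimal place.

10.6%

Ratio = 1123 / 628 ≈ 1.7882.
Ideal 2:1 = 2.0000. |1.7882 − 2.0000| / 2.0000 ≈ 10.59% → 10.6%.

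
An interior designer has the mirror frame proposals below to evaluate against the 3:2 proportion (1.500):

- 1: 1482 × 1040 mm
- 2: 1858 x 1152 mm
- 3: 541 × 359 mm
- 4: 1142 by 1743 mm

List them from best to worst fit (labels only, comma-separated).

3, 4, 1, 2

Ratios: 1 = 1482 / 1040 ≈ 1.425; 2 = 1858 / 1152 ≈ 1.613; 3 = 541 / 359 ≈ 1.507; 4 = 1743 / 1142 ≈ 1.526.
|Δ from 1.500|: 1 0.075; 2 0.113; 3 0.007; 4 0.026.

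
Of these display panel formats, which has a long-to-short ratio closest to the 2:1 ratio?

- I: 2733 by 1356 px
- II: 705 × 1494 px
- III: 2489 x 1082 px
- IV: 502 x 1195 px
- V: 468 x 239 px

Target 2:1 ≈ 2.000.
I: 2.015 (Δ0.015)  II: 2.119 (Δ0.119)  III: 2.300 (Δ0.300)  IV: 2.380 (Δ0.380)  V: 1.958 (Δ0.042)

I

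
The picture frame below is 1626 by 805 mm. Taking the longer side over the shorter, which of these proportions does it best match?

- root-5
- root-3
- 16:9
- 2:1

Ratio = 1626 / 805 ≈ 2.020.
Distances: root-5 2.236 (Δ 0.216); root-3 1.732 (Δ 0.288); 16:9 1.778 (Δ 0.242); 2:1 2.000 (Δ 0.020).

2:1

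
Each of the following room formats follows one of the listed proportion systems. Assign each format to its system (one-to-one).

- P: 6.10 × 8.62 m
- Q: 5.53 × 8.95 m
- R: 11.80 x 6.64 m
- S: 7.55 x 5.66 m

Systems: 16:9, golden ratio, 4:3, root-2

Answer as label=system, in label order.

P=root-2, Q=golden ratio, R=16:9, S=4:3

P = 8.62/6.10 ≈ 1.413 → root-2 (1.414)
Q = 8.95/5.53 ≈ 1.618 → golden ratio (1.618)
R = 11.80/6.64 ≈ 1.777 → 16:9 (1.778)
S = 7.55/5.66 ≈ 1.334 → 4:3 (1.333)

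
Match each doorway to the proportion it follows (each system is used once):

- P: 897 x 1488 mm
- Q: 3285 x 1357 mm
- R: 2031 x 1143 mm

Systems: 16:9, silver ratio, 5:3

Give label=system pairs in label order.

P=5:3, Q=silver ratio, R=16:9

Ratios: P ≈ 1.659; Q ≈ 2.421; R ≈ 1.777.
Targets: 16:9 ≈ 1.778; silver ratio ≈ 2.414; 5:3 ≈ 1.667.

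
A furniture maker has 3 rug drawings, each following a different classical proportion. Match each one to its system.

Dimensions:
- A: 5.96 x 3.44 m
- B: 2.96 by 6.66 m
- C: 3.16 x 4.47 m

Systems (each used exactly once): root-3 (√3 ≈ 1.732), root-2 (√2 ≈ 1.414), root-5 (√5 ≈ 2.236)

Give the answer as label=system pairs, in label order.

A=root-3, B=root-5, C=root-2

A = 5.96/3.44 ≈ 1.733 → root-3 (1.732)
B = 6.66/2.96 ≈ 2.250 → root-5 (2.236)
C = 4.47/3.16 ≈ 1.415 → root-2 (1.414)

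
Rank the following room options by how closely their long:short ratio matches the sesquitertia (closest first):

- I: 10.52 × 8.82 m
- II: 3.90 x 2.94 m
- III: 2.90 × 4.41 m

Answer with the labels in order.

II, I, III

Ratios: I = 10.52 / 8.82 ≈ 1.193; II = 3.90 / 2.94 ≈ 1.327; III = 4.41 / 2.90 ≈ 1.521.
|Δ from 1.333|: I 0.140; II 0.006; III 0.188.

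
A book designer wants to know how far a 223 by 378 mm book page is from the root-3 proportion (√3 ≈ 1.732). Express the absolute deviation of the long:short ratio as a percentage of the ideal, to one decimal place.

Ratio = 378 / 223 ≈ 1.6951.
Ideal root-3 ≈ 1.7321. |1.6951 − 1.7321| / 1.7321 ≈ 2.14% → 2.1%.

2.1%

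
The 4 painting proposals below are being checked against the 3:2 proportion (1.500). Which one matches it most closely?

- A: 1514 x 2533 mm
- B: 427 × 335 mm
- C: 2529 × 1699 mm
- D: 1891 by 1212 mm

C

Target 3:2 ≈ 1.500.
A: 1.673 (Δ0.173)  B: 1.275 (Δ0.225)  C: 1.489 (Δ0.011)  D: 1.560 (Δ0.060)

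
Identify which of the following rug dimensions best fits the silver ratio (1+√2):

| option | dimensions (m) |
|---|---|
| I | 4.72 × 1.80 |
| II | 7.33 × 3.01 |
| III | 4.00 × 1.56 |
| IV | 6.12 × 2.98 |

Target silver ratio ≈ 2.414.
I: 2.622 (Δ0.208)  II: 2.435 (Δ0.021)  III: 2.564 (Δ0.150)  IV: 2.054 (Δ0.360)

II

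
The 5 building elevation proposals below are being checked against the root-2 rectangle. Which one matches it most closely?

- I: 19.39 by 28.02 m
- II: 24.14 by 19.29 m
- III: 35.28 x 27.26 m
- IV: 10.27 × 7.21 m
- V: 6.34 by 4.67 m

IV

Ratios (long/short): I ≈ 1.445; II ≈ 1.251; III ≈ 1.294; IV ≈ 1.424; V ≈ 1.358.
root-2 ≈ 1.414; option IV is nearest (Δ 0.010).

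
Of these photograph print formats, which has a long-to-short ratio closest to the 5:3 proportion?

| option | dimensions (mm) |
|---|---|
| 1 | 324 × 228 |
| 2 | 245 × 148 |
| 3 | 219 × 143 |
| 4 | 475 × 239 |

Target 5:3 ≈ 1.667.
1: 1.421 (Δ0.246)  2: 1.655 (Δ0.012)  3: 1.531 (Δ0.136)  4: 1.987 (Δ0.320)

2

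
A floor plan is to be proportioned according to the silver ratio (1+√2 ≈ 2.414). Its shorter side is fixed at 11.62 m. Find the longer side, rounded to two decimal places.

28.05 m

silver ratio ≈ 2.41421.
Longer side = 11.62 × 2.41421 ≈ 28.0531 → 28.05 m.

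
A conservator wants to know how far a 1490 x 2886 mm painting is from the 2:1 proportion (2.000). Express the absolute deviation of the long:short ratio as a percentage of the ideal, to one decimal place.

3.2%

Ratio = 2886 / 1490 ≈ 1.9369.
Ideal 2:1 = 2.0000. |1.9369 − 2.0000| / 2.0000 ≈ 3.15% → 3.2%.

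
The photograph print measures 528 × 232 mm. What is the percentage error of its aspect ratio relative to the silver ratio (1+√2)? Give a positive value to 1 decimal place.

5.7%

Ratio = 528 / 232 ≈ 2.2759.
Ideal silver ratio ≈ 2.4142. |2.2759 − 2.4142| / 2.4142 ≈ 5.73% → 5.7%.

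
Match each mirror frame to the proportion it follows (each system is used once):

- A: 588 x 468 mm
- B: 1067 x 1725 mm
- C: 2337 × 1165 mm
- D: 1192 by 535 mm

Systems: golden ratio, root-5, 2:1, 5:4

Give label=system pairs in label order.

A=5:4, B=golden ratio, C=2:1, D=root-5

A = 588/468 ≈ 1.256 → 5:4 (1.250)
B = 1725/1067 ≈ 1.617 → golden ratio (1.618)
C = 2337/1165 ≈ 2.006 → 2:1 (2.000)
D = 1192/535 ≈ 2.228 → root-5 (2.236)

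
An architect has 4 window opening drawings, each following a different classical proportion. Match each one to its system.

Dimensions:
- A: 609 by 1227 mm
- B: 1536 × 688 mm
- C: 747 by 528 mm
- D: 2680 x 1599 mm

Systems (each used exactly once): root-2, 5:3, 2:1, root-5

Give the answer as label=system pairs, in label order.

Ratios: A ≈ 2.015; B ≈ 2.233; C ≈ 1.415; D ≈ 1.676.
Targets: root-2 ≈ 1.414; 5:3 ≈ 1.667; 2:1 ≈ 2.000; root-5 ≈ 2.236.

A=2:1, B=root-5, C=root-2, D=5:3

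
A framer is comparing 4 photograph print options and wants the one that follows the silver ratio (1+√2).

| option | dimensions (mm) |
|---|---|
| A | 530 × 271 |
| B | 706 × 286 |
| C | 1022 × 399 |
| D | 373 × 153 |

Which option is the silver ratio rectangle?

Ratios (long/short): A ≈ 1.956; B ≈ 2.469; C ≈ 2.561; D ≈ 2.438.
silver ratio ≈ 2.414; option D is nearest (Δ 0.024).

D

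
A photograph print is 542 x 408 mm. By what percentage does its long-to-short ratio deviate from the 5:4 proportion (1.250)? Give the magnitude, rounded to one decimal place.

6.3%

Ratio = 542 / 408 ≈ 1.3284.
Ideal 5:4 = 1.2500. |1.3284 − 1.2500| / 1.2500 ≈ 6.27% → 6.3%.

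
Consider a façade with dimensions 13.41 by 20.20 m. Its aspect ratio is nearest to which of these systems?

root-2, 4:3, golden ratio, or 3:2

3:2

20.20/13.41 ≈ 1.506. Nearest candidates are 3:2 (1.500, off by 0.006) and root-2 (1.414, off by 0.092).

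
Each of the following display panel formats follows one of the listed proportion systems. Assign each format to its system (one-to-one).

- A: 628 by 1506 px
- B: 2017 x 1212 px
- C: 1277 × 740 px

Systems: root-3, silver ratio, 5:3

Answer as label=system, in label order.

A=silver ratio, B=5:3, C=root-3

Ratios: A ≈ 2.398; B ≈ 1.664; C ≈ 1.726.
Targets: root-3 ≈ 1.732; silver ratio ≈ 2.414; 5:3 ≈ 1.667.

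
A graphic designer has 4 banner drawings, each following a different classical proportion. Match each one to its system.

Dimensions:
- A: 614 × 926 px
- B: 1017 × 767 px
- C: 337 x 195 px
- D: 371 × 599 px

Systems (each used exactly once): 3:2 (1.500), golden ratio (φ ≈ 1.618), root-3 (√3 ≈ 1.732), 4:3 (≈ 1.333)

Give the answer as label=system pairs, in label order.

A = 926/614 ≈ 1.508 → 3:2 (1.500)
B = 1017/767 ≈ 1.326 → 4:3 (1.333)
C = 337/195 ≈ 1.728 → root-3 (1.732)
D = 599/371 ≈ 1.615 → golden ratio (1.618)

A=3:2, B=4:3, C=root-3, D=golden ratio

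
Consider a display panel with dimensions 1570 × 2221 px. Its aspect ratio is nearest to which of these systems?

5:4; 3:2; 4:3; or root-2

Ratio = 2221 / 1570 ≈ 1.415.
Distances: 5:4 1.250 (Δ 0.165); 3:2 1.500 (Δ 0.085); 4:3 1.333 (Δ 0.082); root-2 1.414 (Δ 0.001).

root-2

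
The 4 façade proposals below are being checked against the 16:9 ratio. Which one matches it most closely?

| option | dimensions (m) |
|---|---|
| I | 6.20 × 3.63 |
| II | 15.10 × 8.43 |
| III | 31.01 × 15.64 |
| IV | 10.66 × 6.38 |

Target 16:9 ≈ 1.778.
I: 1.708 (Δ0.070)  II: 1.791 (Δ0.013)  III: 1.983 (Δ0.205)  IV: 1.671 (Δ0.107)

II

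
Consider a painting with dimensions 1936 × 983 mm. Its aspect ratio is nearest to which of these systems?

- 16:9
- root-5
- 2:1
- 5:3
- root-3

Ratio = 1936 / 983 ≈ 1.969.
Distances: 16:9 1.778 (Δ 0.191); root-5 2.236 (Δ 0.267); 2:1 2.000 (Δ 0.031); 5:3 1.667 (Δ 0.302); root-3 1.732 (Δ 0.237).

2:1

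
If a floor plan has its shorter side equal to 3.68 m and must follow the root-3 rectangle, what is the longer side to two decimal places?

root-3 ≈ 1.73205.
Longer side = 3.68 × 1.73205 ≈ 6.3739 → 6.37 m.

6.37 m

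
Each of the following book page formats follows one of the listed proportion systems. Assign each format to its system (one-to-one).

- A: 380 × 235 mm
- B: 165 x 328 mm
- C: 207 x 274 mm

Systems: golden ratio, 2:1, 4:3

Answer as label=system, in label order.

A=golden ratio, B=2:1, C=4:3

A = 380/235 ≈ 1.617 → golden ratio (1.618)
B = 328/165 ≈ 1.988 → 2:1 (2.000)
C = 274/207 ≈ 1.324 → 4:3 (1.333)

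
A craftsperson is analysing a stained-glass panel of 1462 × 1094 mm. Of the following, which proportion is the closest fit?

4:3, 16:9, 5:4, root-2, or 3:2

Ratio = 1462 / 1094 ≈ 1.336.
Distances: 4:3 1.333 (Δ 0.003); 16:9 1.778 (Δ 0.442); 5:4 1.250 (Δ 0.086); root-2 1.414 (Δ 0.078); 3:2 1.500 (Δ 0.164).

4:3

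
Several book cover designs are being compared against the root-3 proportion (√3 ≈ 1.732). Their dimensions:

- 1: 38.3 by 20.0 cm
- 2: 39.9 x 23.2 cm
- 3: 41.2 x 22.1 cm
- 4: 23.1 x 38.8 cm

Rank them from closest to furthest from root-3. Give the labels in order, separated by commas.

2, 4, 3, 1

1: 38.3/20.0 ≈ 1.915 → |1.915 − 1.732| = 0.183
2: 39.9/23.2 ≈ 1.720 → |1.720 − 1.732| = 0.012
3: 41.2/22.1 ≈ 1.864 → |1.864 − 1.732| = 0.132
4: 38.8/23.1 ≈ 1.680 → |1.680 − 1.732| = 0.052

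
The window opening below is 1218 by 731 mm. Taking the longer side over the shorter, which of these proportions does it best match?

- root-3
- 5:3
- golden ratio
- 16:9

1218/731 ≈ 1.666. Nearest candidates are 5:3 (1.667, off by 0.001) and golden ratio (1.618, off by 0.048).

5:3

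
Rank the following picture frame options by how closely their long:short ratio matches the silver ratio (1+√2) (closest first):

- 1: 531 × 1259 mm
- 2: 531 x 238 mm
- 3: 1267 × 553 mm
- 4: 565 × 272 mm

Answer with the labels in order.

1, 3, 2, 4

Ratios: 1 = 1259 / 531 ≈ 2.371; 2 = 531 / 238 ≈ 2.231; 3 = 1267 / 553 ≈ 2.291; 4 = 565 / 272 ≈ 2.077.
|Δ from 2.414|: 1 0.043; 2 0.183; 3 0.123; 4 0.337.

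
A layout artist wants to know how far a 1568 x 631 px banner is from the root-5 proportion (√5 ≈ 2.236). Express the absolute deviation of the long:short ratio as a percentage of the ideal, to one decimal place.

Ratio = 1568 / 631 ≈ 2.4849.
Ideal root-5 ≈ 2.2361. |2.4849 − 2.2361| / 2.2361 ≈ 11.13% → 11.1%.

11.1%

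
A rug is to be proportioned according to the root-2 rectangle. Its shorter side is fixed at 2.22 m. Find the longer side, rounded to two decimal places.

3.14 m

root-2 ≈ 1.41421.
Longer side = 2.22 × 1.41421 ≈ 3.1395 → 3.14 m.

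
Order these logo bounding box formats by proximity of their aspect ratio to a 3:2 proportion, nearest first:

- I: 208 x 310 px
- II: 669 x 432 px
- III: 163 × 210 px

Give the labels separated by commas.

I, II, III

I: 310/208 ≈ 1.490 → |1.490 − 1.500| = 0.010
II: 669/432 ≈ 1.549 → |1.549 − 1.500| = 0.049
III: 210/163 ≈ 1.288 → |1.288 − 1.500| = 0.212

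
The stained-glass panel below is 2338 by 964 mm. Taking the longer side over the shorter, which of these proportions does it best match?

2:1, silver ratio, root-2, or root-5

2338/964 ≈ 2.425. Nearest candidates are silver ratio (2.414, off by 0.011) and root-5 (2.236, off by 0.189).

silver ratio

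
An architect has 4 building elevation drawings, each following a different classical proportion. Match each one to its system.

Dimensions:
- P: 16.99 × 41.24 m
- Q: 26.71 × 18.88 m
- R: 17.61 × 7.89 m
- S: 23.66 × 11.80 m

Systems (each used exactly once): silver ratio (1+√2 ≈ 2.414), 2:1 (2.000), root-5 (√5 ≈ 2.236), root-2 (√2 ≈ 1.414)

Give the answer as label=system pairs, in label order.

P = 41.24/16.99 ≈ 2.427 → silver ratio (2.414)
Q = 26.71/18.88 ≈ 1.415 → root-2 (1.414)
R = 17.61/7.89 ≈ 2.232 → root-5 (2.236)
S = 23.66/11.80 ≈ 2.005 → 2:1 (2.000)

P=silver ratio, Q=root-2, R=root-5, S=2:1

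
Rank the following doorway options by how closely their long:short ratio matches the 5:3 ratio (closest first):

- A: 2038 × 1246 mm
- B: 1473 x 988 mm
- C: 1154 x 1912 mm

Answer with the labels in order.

A: 2038/1246 ≈ 1.636 → |1.636 − 1.667| = 0.031
B: 1473/988 ≈ 1.491 → |1.491 − 1.667| = 0.176
C: 1912/1154 ≈ 1.657 → |1.657 − 1.667| = 0.010

C, A, B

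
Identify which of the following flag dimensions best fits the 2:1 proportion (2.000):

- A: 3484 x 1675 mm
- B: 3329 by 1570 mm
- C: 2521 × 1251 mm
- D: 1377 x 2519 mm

Target 2:1 ≈ 2.000.
A: 2.080 (Δ0.080)  B: 2.120 (Δ0.120)  C: 2.015 (Δ0.015)  D: 1.829 (Δ0.171)

C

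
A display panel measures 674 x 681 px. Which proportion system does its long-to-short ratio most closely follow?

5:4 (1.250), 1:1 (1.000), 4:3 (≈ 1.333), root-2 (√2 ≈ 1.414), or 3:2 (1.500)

1:1

Ratio = 681 / 674 ≈ 1.010.
Distances: 5:4 1.250 (Δ 0.240); 1:1 1.000 (Δ 0.010); 4:3 1.333 (Δ 0.323); root-2 1.414 (Δ 0.404); 3:2 1.500 (Δ 0.490).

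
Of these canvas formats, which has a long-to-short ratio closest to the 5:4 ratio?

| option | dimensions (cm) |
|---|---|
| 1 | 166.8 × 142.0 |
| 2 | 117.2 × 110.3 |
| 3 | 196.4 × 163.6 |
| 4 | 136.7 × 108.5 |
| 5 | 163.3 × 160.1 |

Target 5:4 ≈ 1.250.
1: 1.175 (Δ0.075)  2: 1.063 (Δ0.187)  3: 1.200 (Δ0.050)  4: 1.260 (Δ0.010)  5: 1.020 (Δ0.230)

4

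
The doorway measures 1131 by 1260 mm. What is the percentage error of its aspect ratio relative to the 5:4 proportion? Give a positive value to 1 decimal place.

Ratio = 1260 / 1131 ≈ 1.1141.
Ideal 5:4 = 1.2500. |1.1141 − 1.2500| / 1.2500 ≈ 10.87% → 10.9%.

10.9%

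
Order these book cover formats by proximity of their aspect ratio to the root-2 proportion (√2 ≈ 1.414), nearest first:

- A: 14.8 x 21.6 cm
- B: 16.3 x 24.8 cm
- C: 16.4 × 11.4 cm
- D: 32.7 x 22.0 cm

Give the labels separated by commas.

C, A, D, B

A: 21.6/14.8 ≈ 1.459 → |1.459 − 1.414| = 0.045
B: 24.8/16.3 ≈ 1.521 → |1.521 − 1.414| = 0.107
C: 16.4/11.4 ≈ 1.439 → |1.439 − 1.414| = 0.025
D: 32.7/22.0 ≈ 1.486 → |1.486 − 1.414| = 0.072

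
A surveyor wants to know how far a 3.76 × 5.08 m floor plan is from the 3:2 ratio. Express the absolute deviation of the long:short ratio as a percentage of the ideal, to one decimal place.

Ratio = 5.08 / 3.76 ≈ 1.3511.
Ideal 3:2 = 1.5000. |1.3511 − 1.5000| / 1.5000 ≈ 9.93% → 9.9%.

9.9%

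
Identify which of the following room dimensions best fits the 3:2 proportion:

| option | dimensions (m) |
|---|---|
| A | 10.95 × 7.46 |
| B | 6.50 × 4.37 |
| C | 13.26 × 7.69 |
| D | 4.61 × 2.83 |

Target 3:2 ≈ 1.500.
A: 1.468 (Δ0.032)  B: 1.487 (Δ0.013)  C: 1.724 (Δ0.224)  D: 1.629 (Δ0.129)

B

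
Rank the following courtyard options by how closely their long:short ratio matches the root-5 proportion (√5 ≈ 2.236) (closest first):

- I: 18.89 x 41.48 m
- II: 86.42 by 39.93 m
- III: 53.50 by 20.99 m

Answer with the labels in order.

I: 41.48/18.89 ≈ 2.196 → |2.196 − 2.236| = 0.040
II: 86.42/39.93 ≈ 2.164 → |2.164 − 2.236| = 0.072
III: 53.50/20.99 ≈ 2.549 → |2.549 − 2.236| = 0.313

I, II, III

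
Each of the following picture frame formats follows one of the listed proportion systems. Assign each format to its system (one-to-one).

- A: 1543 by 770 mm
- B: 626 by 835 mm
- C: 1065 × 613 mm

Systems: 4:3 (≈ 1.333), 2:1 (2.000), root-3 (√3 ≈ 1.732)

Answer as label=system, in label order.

A = 1543/770 ≈ 2.004 → 2:1 (2.000)
B = 835/626 ≈ 1.334 → 4:3 (1.333)
C = 1065/613 ≈ 1.737 → root-3 (1.732)

A=2:1, B=4:3, C=root-3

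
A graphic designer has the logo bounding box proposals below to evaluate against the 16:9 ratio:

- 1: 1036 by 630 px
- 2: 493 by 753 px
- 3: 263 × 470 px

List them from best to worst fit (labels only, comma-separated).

Ratios: 1 = 1036 / 630 ≈ 1.644; 2 = 753 / 493 ≈ 1.527; 3 = 470 / 263 ≈ 1.787.
|Δ from 1.778|: 1 0.134; 2 0.251; 3 0.009.

3, 1, 2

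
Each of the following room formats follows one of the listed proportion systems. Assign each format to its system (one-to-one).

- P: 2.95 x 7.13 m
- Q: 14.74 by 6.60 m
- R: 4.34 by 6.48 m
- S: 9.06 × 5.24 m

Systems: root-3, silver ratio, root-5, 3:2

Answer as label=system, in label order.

P=silver ratio, Q=root-5, R=3:2, S=root-3

P = 7.13/2.95 ≈ 2.417 → silver ratio (2.414)
Q = 14.74/6.60 ≈ 2.233 → root-5 (2.236)
R = 6.48/4.34 ≈ 1.493 → 3:2 (1.500)
S = 9.06/5.24 ≈ 1.729 → root-3 (1.732)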